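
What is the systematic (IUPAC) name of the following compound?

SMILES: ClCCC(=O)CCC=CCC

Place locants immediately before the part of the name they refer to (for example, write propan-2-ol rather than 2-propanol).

1-chloronon-6-en-3-one

The longest carbon chain that includes the carbonyl and the multiple bond has 9 carbons, so the parent hydride is nonane.
A ketone (C=O on an internal carbon) is the principal characteristic group, giving the suffix -one.
A C=C double bond in the chain gives the infix -ene-.
The numbering direction is chosen so that numbering from this end puts the carbonyl group at C-3 rather than C-7.
With this numbering: the carbonyl at C-3; the double bond between C-6 and C-7; a chloro group at C-1.
Assembling the pieces gives 1-chloronon-6-en-3-one.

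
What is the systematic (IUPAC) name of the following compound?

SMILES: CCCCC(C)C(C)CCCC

The longest continuous carbon chain has 10 atoms, so the parent hydride is decane.
Both numbering directions give the same locant set; either may be used.
With this numbering: methyl groups at C-5 and C-6.
Assembling the pieces gives 5,6-dimethyldecane.

5,6-dimethyldecane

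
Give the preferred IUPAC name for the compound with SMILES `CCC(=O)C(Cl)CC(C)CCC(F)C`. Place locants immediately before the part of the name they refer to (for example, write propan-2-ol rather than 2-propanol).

The longest carbon chain that includes the carbonyl has 10 carbons, so the parent hydride is decane.
The highest-priority functional group is a ketone (C=O on an internal carbon), so the name ends in -one.
Number the chain so that numbering from this end puts the carbonyl group at C-3 rather than C-8.
That gives the carbonyl at C-3; a chloro group at C-4; a fluoro group at C-9; a methyl group at C-6.
Prefixes are listed alphabetically: chloro, fluoro, methyl.
Putting it together: 4-chloro-9-fluoro-6-methyldecan-3-one.

4-chloro-9-fluoro-6-methyldecan-3-one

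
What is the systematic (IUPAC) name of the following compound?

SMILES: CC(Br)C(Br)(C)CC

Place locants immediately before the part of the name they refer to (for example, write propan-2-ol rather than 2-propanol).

The longest carbon chain is 5 atoms: the parent is pentane.
Choose the numbering such that the substituent locant set {2,3,3} is lower than {3,3,4} at the first point of difference.
This places bromo groups at C-2 and C-3; a methyl group at C-3.
Substituent prefixes are cited in alphabetical order (multiplying prefixes like di-/tri- are ignored for ordering).
The name is 2,3-dibromo-3-methylpentane.

2,3-dibromo-3-methylpentane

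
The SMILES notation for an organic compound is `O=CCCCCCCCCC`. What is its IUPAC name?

decanal

The longest chain bearing the –CHO group is 10 carbons long (decane).
An aldehyde (terminal –CHO) is the principal characteristic group, giving the suffix -al.
Choose the numbering such that the aldehyde carbon is C-1 by definition.
Putting it together: decanal.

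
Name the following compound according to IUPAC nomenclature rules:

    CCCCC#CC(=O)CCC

dec-5-yn-4-one

The longest carbon chain that includes the carbonyl and the multiple bond has 10 carbons, so the parent hydride is decane.
The principal characteristic group is a ketone (C=O on an internal carbon), named with the suffix -one.
The chain contains a C≡C triple bond, so the unsaturation ending is -yne.
The numbering direction is chosen so that numbering from this end puts the carbonyl group at C-4 rather than C-7.
With this numbering: the carbonyl at C-4; the triple bond between C-5 and C-6.
Assembling the pieces gives dec-5-yn-4-one.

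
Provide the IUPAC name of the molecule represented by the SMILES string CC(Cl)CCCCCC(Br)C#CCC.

5-bromo-11-chlorododec-3-yne

Counting along the main chain through the multiple bond gives 12 carbons: the parent is dodecane.
There is one C≡C triple bond, indicated by the ending -yne.
Number the chain so that numbering from this end puts the triple bond at C-3 rather than C-9.
That gives the triple bond between C-3 and C-4; a bromo group at C-5; a chloro group at C-11.
Substituent prefixes are cited in alphabetical order (multiplying prefixes like di-/tri- are ignored for ordering).
The name is 5-bromo-11-chlorododec-3-yne.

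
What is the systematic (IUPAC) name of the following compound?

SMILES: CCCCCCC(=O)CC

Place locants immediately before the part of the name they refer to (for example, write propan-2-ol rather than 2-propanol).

nonan-3-one

Counting along the main chain through the carbonyl gives 9 carbons: the parent is nonane.
The principal characteristic group is a ketone (C=O on an internal carbon), named with the suffix -one.
Choose the numbering such that numbering from this end puts the carbonyl group at C-3 rather than C-7.
That gives the carbonyl at C-3.
Putting it together: nonan-3-one.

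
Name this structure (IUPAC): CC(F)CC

The longest carbon chain is 4 atoms: the parent is butane.
The numbering direction is chosen so that the substituent locant set {2} is lower than {3} at the first point of difference.
This places a fluoro group at C-2.
Assembling the pieces gives 2-fluorobutane.

2-fluorobutane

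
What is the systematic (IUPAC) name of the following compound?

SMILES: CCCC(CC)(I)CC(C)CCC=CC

8-ethyl-8-iodo-6-methylundec-2-ene

Counting along the main chain through the multiple bond gives 11 carbons: the parent is undecane.
The chain contains a C=C double bond, so the unsaturation ending is -ene.
Number the chain so that numbering from this end puts the double bond at C-2 rather than C-9.
With this numbering: the double bond between C-2 and C-3; an ethyl group at C-8; an iodo group at C-8; a methyl group at C-6.
The substituents are ordered alphabetically, ignoring any di-/tri- multipliers.
Assembling the pieces gives 8-ethyl-8-iodo-6-methylundec-2-ene.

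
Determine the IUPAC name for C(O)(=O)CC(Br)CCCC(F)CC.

3-bromo-7-fluorononanoic acid

The longest chain bearing the –COOH group is 9 carbons long (nonane).
A carboxylic acid (terminal –COOH) is the principal characteristic group, giving the suffix -oic acid.
Choose the numbering such that the carboxylic acid carbon is C-1 by definition.
That gives a bromo group at C-3; a fluoro group at C-7.
Substituent prefixes are cited in alphabetical order (multiplying prefixes like di-/tri- are ignored for ordering).
Putting it together: 3-bromo-7-fluorononanoic acid.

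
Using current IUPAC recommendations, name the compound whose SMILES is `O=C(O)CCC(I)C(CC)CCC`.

The longest chain bearing the –COOH group is 8 carbons long (octane).
A carboxylic acid (terminal –COOH) is the principal characteristic group, giving the suffix -oic acid.
Choose the numbering such that the carboxylic acid carbon is C-1 by definition.
With this numbering: an ethyl group at C-5; an iodo group at C-4.
Substituent prefixes are cited in alphabetical order (multiplying prefixes like di-/tri- are ignored for ordering).
The name is 5-ethyl-4-iodooctanoic acid.

5-ethyl-4-iodooctanoic acid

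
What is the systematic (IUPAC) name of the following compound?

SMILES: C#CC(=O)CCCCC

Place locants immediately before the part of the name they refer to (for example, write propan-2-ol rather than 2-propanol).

The longest chain bearing the carbonyl and the multiple bond is 8 carbons long (octane).
The highest-priority functional group is a ketone (C=O on an internal carbon), so the name ends in -one.
A C≡C triple bond in the chain gives the infix -yne-.
The numbering direction is chosen so that numbering from this end puts the carbonyl group at C-3 rather than C-6.
With this numbering: the carbonyl at C-3; the triple bond between C-1 and C-2.
The name is oct-1-yn-3-one.

oct-1-yn-3-one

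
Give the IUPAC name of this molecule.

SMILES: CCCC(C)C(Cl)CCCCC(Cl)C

2,7-dichloro-8-methylundecane

The longest carbon chain is 11 atoms: the parent is undecane.
The numbering direction is chosen so that the substituent locant set {2,7,8} is lower than {4,5,10} at the first point of difference.
With this numbering: chloro groups at C-2 and C-7; a methyl group at C-8.
The substituents are ordered alphabetically, ignoring any di-/tri- multipliers.
Putting it together: 2,7-dichloro-8-methylundecane.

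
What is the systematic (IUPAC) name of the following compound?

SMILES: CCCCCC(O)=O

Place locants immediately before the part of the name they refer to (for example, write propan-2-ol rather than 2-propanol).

hexanoic acid

Counting along the main chain through the –COOH group gives 6 carbons: the parent is hexane.
The principal characteristic group is a carboxylic acid (terminal –COOH), named with the suffix -oic acid.
Choose the numbering such that the carboxylic acid carbon is C-1 by definition.
Putting it together: hexanoic acid.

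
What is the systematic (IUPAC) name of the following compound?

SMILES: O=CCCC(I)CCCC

4-iodooctanal

The longest chain bearing the –CHO group is 8 carbons long (octane).
The principal characteristic group is an aldehyde (terminal –CHO), named with the suffix -al.
Number the chain so that the aldehyde carbon is C-1 by definition.
With this numbering: an iodo group at C-4.
The name is 4-iodooctanal.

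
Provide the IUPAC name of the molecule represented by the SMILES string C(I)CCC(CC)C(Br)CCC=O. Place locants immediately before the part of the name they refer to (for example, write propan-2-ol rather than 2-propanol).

The longest chain bearing the –CHO group is 8 carbons long (octane).
The highest-priority functional group is an aldehyde (terminal –CHO), so the name ends in -al.
Number the chain so that the aldehyde carbon is C-1 by definition.
With this numbering: a bromo group at C-4; an ethyl group at C-5; an iodo group at C-8.
The substituents are ordered alphabetically, ignoring any di-/tri- multipliers.
The name is 4-bromo-5-ethyl-8-iodooctanal.

4-bromo-5-ethyl-8-iodooctanal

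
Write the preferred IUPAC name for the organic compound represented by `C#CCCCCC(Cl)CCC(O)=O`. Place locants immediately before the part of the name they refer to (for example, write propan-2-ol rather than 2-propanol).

The longest carbon chain that includes the –COOH group and the multiple bond has 10 carbons, so the parent hydride is decane.
A carboxylic acid (terminal –COOH) is the principal characteristic group, giving the suffix -oic acid.
A C≡C triple bond in the chain gives the infix -yne-.
Number the chain so that the carboxylic acid carbon is C-1 by definition.
That gives the triple bond between C-9 and C-10; a chloro group at C-4.
Assembling the pieces gives 4-chlorodec-9-ynoic acid.

4-chlorodec-9-ynoic acid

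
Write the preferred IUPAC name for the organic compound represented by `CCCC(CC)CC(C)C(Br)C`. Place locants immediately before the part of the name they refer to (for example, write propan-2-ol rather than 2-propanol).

The longest carbon chain is 8 atoms: the parent is octane.
The numbering direction is chosen so that the substituent locant set {2,3,5} is lower than {4,6,7} at the first point of difference.
With this numbering: a bromo group at C-2; an ethyl group at C-5; a methyl group at C-3.
The substituents are ordered alphabetically, ignoring any di-/tri- multipliers.
The name is 2-bromo-5-ethyl-3-methyloctane.

2-bromo-5-ethyl-3-methyloctane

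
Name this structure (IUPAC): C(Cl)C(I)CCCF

1-chloro-5-fluoro-2-iodopentane

The longest carbon chain is 5 atoms: the parent is pentane.
Choose the numbering such that the substituent locant set {1,2,5} is lower than {1,4,5} at the first point of difference.
This places a chloro group at C-1; a fluoro group at C-5; an iodo group at C-2.
The substituents are ordered alphabetically, ignoring any di-/tri- multipliers.
Putting it together: 1-chloro-5-fluoro-2-iodopentane.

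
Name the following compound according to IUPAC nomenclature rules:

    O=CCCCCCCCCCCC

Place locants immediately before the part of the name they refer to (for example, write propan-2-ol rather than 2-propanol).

The longest chain bearing the –CHO group is 12 carbons long (dodecane).
The highest-priority functional group is an aldehyde (terminal –CHO), so the name ends in -al.
Number the chain so that the aldehyde carbon is C-1 by definition.
Assembling the pieces gives dodecanal.

dodecanal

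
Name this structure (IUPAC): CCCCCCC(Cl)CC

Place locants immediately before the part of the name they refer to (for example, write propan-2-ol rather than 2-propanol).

The longest continuous carbon chain has 9 atoms, so the parent hydride is nonane.
Choose the numbering such that the substituent locant set {3} is lower than {7} at the first point of difference.
This places a chloro group at C-3.
Putting it together: 3-chlorononane.

3-chlorononane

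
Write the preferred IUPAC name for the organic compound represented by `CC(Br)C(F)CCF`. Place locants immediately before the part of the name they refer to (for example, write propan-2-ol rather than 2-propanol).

4-bromo-1,3-difluoropentane

The longest carbon chain is 5 atoms: the parent is pentane.
Number the chain so that the substituent locant set {1,3,4} is lower than {2,3,5} at the first point of difference.
That gives a bromo group at C-4; fluoro groups at C-1 and C-3.
Substituent prefixes are cited in alphabetical order (multiplying prefixes like di-/tri- are ignored for ordering).
The name is 4-bromo-1,3-difluoropentane.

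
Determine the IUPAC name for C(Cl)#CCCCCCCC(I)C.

1-chloro-9-iododec-1-yne

The longest chain bearing the multiple bond is 10 carbons long (decane).
The chain contains a C≡C triple bond, so the unsaturation ending is -yne.
The numbering direction is chosen so that numbering from this end puts the triple bond at C-1 rather than C-9.
With this numbering: the triple bond between C-1 and C-2; a chloro group at C-1; an iodo group at C-9.
Substituent prefixes are cited in alphabetical order (multiplying prefixes like di-/tri- are ignored for ordering).
Putting it together: 1-chloro-9-iododec-1-yne.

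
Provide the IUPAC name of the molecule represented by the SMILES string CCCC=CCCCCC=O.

dec-6-enal

Counting along the main chain through the –CHO group and the multiple bond gives 10 carbons: the parent is decane.
The highest-priority functional group is an aldehyde (terminal –CHO), so the name ends in -al.
A C=C double bond in the chain gives the infix -ene-.
The numbering direction is chosen so that the aldehyde carbon is C-1 by definition.
This places the double bond between C-6 and C-7.
Putting it together: dec-6-enal.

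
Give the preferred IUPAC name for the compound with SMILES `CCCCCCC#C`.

oct-1-yne

Counting along the main chain through the multiple bond gives 8 carbons: the parent is octane.
A C≡C triple bond in the chain gives the infix -yne-.
The numbering direction is chosen so that numbering from this end puts the triple bond at C-1 rather than C-7.
With this numbering: the triple bond between C-1 and C-2.
Putting it together: oct-1-yne.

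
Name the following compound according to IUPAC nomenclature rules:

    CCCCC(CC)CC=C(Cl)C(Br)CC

3-bromo-4-chloro-7-ethylundec-4-ene

Counting along the main chain through the multiple bond gives 11 carbons: the parent is undecane.
There is one C=C double bond, indicated by the ending -ene.
The numbering direction is chosen so that numbering from this end puts the double bond at C-4 rather than C-7.
This places the double bond between C-4 and C-5; a bromo group at C-3; a chloro group at C-4; an ethyl group at C-7.
Prefixes are listed alphabetically: bromo, chloro, ethyl.
Putting it together: 3-bromo-4-chloro-7-ethylundec-4-ene.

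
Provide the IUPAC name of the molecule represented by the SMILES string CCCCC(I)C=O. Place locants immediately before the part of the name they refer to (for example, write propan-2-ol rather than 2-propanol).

2-iodohexanal

The longest chain bearing the –CHO group is 6 carbons long (hexane).
The highest-priority functional group is an aldehyde (terminal –CHO), so the name ends in -al.
The numbering direction is chosen so that the aldehyde carbon is C-1 by definition.
This places an iodo group at C-2.
Assembling the pieces gives 2-iodohexanal.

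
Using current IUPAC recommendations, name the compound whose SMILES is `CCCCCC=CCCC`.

The longest carbon chain that includes the multiple bond has 10 carbons, so the parent hydride is decane.
The chain contains a C=C double bond, so the unsaturation ending is -ene.
Choose the numbering such that numbering from this end puts the double bond at C-4 rather than C-6.
With this numbering: the double bond between C-4 and C-5.
Putting it together: dec-4-ene.

dec-4-ene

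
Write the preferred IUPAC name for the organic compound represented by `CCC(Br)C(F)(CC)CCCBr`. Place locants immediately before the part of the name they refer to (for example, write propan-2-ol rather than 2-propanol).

1,5-dibromo-4-ethyl-4-fluoroheptane

The parent chain contains 7 carbons (heptane).
Choose the numbering such that the substituent locant set {1,4,4,5} is lower than {3,4,4,7} at the first point of difference.
That gives bromo groups at C-1 and C-5; an ethyl group at C-4; a fluoro group at C-4.
Prefixes are listed alphabetically: bromo, ethyl, fluoro.
Assembling the pieces gives 1,5-dibromo-4-ethyl-4-fluoroheptane.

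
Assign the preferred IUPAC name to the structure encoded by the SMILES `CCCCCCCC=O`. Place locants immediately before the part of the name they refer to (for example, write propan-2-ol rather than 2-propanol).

octanal

The longest carbon chain that includes the –CHO group has 8 carbons, so the parent hydride is octane.
The highest-priority functional group is an aldehyde (terminal –CHO), so the name ends in -al.
The numbering direction is chosen so that the aldehyde carbon is C-1 by definition.
Assembling the pieces gives octanal.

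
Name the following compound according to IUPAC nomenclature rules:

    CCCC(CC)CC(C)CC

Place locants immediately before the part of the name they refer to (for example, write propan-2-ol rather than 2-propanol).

The longest carbon chain is 8 atoms: the parent is octane.
Number the chain so that the substituent locant set {3,5} is lower than {4,6} at the first point of difference.
That gives an ethyl group at C-5; a methyl group at C-3.
The substituents are ordered alphabetically, ignoring any di-/tri- multipliers.
Assembling the pieces gives 5-ethyl-3-methyloctane.

5-ethyl-3-methyloctane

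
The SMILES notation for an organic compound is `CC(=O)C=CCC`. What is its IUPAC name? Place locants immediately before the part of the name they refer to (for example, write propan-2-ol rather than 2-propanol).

hex-3-en-2-one

The longest chain bearing the carbonyl and the multiple bond is 6 carbons long (hexane).
The highest-priority functional group is a ketone (C=O on an internal carbon), so the name ends in -one.
There is one C=C double bond, indicated by the ending -ene.
Number the chain so that numbering from this end puts the carbonyl group at C-2 rather than C-5.
That gives the carbonyl at C-2; the double bond between C-3 and C-4.
Assembling the pieces gives hex-3-en-2-one.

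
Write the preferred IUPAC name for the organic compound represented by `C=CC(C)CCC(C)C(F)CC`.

The longest carbon chain that includes the multiple bond has 9 carbons, so the parent hydride is nonane.
There is one C=C double bond, indicated by the ending -ene.
Choose the numbering such that numbering from this end puts the double bond at C-1 rather than C-8.
This places the double bond between C-1 and C-2; a fluoro group at C-7; methyl groups at C-3 and C-6.
Substituent prefixes are cited in alphabetical order (multiplying prefixes like di-/tri- are ignored for ordering).
Putting it together: 7-fluoro-3,6-dimethylnon-1-ene.

7-fluoro-3,6-dimethylnon-1-ene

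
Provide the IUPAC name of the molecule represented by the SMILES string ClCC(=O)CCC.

1-chloropentan-2-one

The longest carbon chain that includes the carbonyl has 5 carbons, so the parent hydride is pentane.
The highest-priority functional group is a ketone (C=O on an internal carbon), so the name ends in -one.
Number the chain so that numbering from this end puts the carbonyl group at C-2 rather than C-4.
With this numbering: the carbonyl at C-2; a chloro group at C-1.
Assembling the pieces gives 1-chloropentan-2-one.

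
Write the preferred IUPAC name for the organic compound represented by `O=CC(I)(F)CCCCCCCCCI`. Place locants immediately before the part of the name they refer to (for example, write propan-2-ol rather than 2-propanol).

The longest carbon chain that includes the –CHO group has 11 carbons, so the parent hydride is undecane.
The principal characteristic group is an aldehyde (terminal –CHO), named with the suffix -al.
Choose the numbering such that the aldehyde carbon is C-1 by definition.
This places a fluoro group at C-2; iodo groups at C-2 and C-11.
Substituent prefixes are cited in alphabetical order (multiplying prefixes like di-/tri- are ignored for ordering).
Putting it together: 2-fluoro-2,11-diiodoundecanal.

2-fluoro-2,11-diiodoundecanal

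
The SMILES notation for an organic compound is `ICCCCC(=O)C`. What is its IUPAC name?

Counting along the main chain through the carbonyl gives 6 carbons: the parent is hexane.
The principal characteristic group is a ketone (C=O on an internal carbon), named with the suffix -one.
Number the chain so that numbering from this end puts the carbonyl group at C-2 rather than C-5.
With this numbering: the carbonyl at C-2; an iodo group at C-6.
Putting it together: 6-iodohexan-2-one.

6-iodohexan-2-one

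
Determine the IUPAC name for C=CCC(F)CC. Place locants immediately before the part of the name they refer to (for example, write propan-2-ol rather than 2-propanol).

Counting along the main chain through the multiple bond gives 6 carbons: the parent is hexane.
There is one C=C double bond, indicated by the ending -ene.
Choose the numbering such that numbering from this end puts the double bond at C-1 rather than C-5.
That gives the double bond between C-1 and C-2; a fluoro group at C-4.
Putting it together: 4-fluorohex-1-ene.

4-fluorohex-1-ene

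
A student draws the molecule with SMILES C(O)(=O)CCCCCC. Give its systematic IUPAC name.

heptanoic acid

The longest chain bearing the –COOH group is 7 carbons long (heptane).
The principal characteristic group is a carboxylic acid (terminal –COOH), named with the suffix -oic acid.
Choose the numbering such that the carboxylic acid carbon is C-1 by definition.
Assembling the pieces gives heptanoic acid.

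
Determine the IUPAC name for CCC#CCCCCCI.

The longest carbon chain that includes the multiple bond has 9 carbons, so the parent hydride is nonane.
A C≡C triple bond in the chain gives the infix -yne-.
The numbering direction is chosen so that numbering from this end puts the triple bond at C-3 rather than C-6.
This places the triple bond between C-3 and C-4; an iodo group at C-9.
Assembling the pieces gives 9-iodonon-3-yne.

9-iodonon-3-yne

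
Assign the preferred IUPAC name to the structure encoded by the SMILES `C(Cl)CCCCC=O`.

6-chlorohexanal

The longest carbon chain that includes the –CHO group has 6 carbons, so the parent hydride is hexane.
The highest-priority functional group is an aldehyde (terminal –CHO), so the name ends in -al.
The numbering direction is chosen so that the aldehyde carbon is C-1 by definition.
This places a chloro group at C-6.
Putting it together: 6-chlorohexanal.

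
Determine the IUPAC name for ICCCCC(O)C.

6-iodohexan-2-ol

Counting along the main chain through the –OH group gives 6 carbons: the parent is hexane.
An alcohol (–OH) is the principal characteristic group, giving the suffix -ol.
Number the chain so that numbering from this end puts the hydroxyl group at C-2 rather than C-5.
This places the hydroxyl at C-2; an iodo group at C-6.
Putting it together: 6-iodohexan-2-ol.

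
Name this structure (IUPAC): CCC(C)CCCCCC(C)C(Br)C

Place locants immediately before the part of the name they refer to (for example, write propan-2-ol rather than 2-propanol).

The longest carbon chain is 11 atoms: the parent is undecane.
The numbering direction is chosen so that the substituent locant set {2,3,9} is lower than {3,9,10} at the first point of difference.
With this numbering: a bromo group at C-2; methyl groups at C-3 and C-9.
The substituents are ordered alphabetically, ignoring any di-/tri- multipliers.
Assembling the pieces gives 2-bromo-3,9-dimethylundecane.

2-bromo-3,9-dimethylundecane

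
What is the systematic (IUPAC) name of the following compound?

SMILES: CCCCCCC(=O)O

Counting along the main chain through the –COOH group gives 7 carbons: the parent is heptane.
The highest-priority functional group is a carboxylic acid (terminal –COOH), so the name ends in -oic acid.
The numbering direction is chosen so that the carboxylic acid carbon is C-1 by definition.
The name is heptanoic acid.

heptanoic acid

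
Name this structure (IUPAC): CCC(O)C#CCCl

6-chlorohex-4-yn-3-ol

The longest carbon chain that includes the –OH group and the multiple bond has 6 carbons, so the parent hydride is hexane.
An alcohol (–OH) is the principal characteristic group, giving the suffix -ol.
The chain contains a C≡C triple bond, so the unsaturation ending is -yne.
Number the chain so that numbering from this end puts the hydroxyl group at C-3 rather than C-4.
With this numbering: the hydroxyl at C-3; the triple bond between C-4 and C-5; a chloro group at C-6.
Putting it together: 6-chlorohex-4-yn-3-ol.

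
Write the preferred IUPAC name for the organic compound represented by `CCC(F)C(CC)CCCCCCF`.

The longest carbon chain is 10 atoms: the parent is decane.
Number the chain so that the substituent locant set {1,7,8} is lower than {3,4,10} at the first point of difference.
With this numbering: an ethyl group at C-7; fluoro groups at C-1 and C-8.
Substituent prefixes are cited in alphabetical order (multiplying prefixes like di-/tri- are ignored for ordering).
Assembling the pieces gives 7-ethyl-1,8-difluorodecane.

7-ethyl-1,8-difluorodecane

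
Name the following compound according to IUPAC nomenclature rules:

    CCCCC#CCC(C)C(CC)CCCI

The longest carbon chain that includes the multiple bond has 12 carbons, so the parent hydride is dodecane.
A C≡C triple bond in the chain gives the infix -yne-.
The numbering direction is chosen so that numbering from this end puts the triple bond at C-5 rather than C-7.
This places the triple bond between C-5 and C-6; an ethyl group at C-9; an iodo group at C-12; a methyl group at C-8.
The substituents are ordered alphabetically, ignoring any di-/tri- multipliers.
Putting it together: 9-ethyl-12-iodo-8-methyldodec-5-yne.

9-ethyl-12-iodo-8-methyldodec-5-yne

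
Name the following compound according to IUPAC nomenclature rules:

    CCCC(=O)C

Counting along the main chain through the carbonyl gives 5 carbons: the parent is pentane.
A ketone (C=O on an internal carbon) is the principal characteristic group, giving the suffix -one.
Number the chain so that numbering from this end puts the carbonyl group at C-2 rather than C-4.
With this numbering: the carbonyl at C-2.
Assembling the pieces gives pentan-2-one.

pentan-2-one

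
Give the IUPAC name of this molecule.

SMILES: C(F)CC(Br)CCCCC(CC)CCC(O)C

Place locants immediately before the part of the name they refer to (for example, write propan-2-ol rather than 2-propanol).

The longest carbon chain that includes the –OH group has 12 carbons, so the parent hydride is dodecane.
An alcohol (–OH) is the principal characteristic group, giving the suffix -ol.
Number the chain so that numbering from this end puts the hydroxyl group at C-2 rather than C-11.
This places the hydroxyl at C-2; a bromo group at C-10; an ethyl group at C-5; a fluoro group at C-12.
Prefixes are listed alphabetically: bromo, ethyl, fluoro.
The name is 10-bromo-5-ethyl-12-fluorododecan-2-ol.

10-bromo-5-ethyl-12-fluorododecan-2-ol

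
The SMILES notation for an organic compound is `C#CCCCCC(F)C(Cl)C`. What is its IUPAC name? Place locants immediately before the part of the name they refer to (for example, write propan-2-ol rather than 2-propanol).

8-chloro-7-fluoronon-1-yne

Counting along the main chain through the multiple bond gives 9 carbons: the parent is nonane.
There is one C≡C triple bond, indicated by the ending -yne.
The numbering direction is chosen so that numbering from this end puts the triple bond at C-1 rather than C-8.
With this numbering: the triple bond between C-1 and C-2; a chloro group at C-8; a fluoro group at C-7.
Substituent prefixes are cited in alphabetical order (multiplying prefixes like di-/tri- are ignored for ordering).
Putting it together: 8-chloro-7-fluoronon-1-yne.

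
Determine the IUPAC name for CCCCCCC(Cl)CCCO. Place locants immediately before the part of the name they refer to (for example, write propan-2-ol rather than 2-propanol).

4-chlorodecan-1-ol

Counting along the main chain through the –OH group gives 10 carbons: the parent is decane.
The principal characteristic group is an alcohol (–OH), named with the suffix -ol.
Number the chain so that numbering from this end puts the hydroxyl group at C-1 rather than C-10.
This places the hydroxyl at C-1; a chloro group at C-4.
The name is 4-chlorodecan-1-ol.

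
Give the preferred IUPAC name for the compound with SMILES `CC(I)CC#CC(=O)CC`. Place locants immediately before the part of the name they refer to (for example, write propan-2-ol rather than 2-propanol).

Counting along the main chain through the carbonyl and the multiple bond gives 8 carbons: the parent is octane.
A ketone (C=O on an internal carbon) is the principal characteristic group, giving the suffix -one.
There is one C≡C triple bond, indicated by the ending -yne.
Number the chain so that numbering from this end puts the carbonyl group at C-3 rather than C-6.
With this numbering: the carbonyl at C-3; the triple bond between C-4 and C-5; an iodo group at C-7.
Assembling the pieces gives 7-iodooct-4-yn-3-one.

7-iodooct-4-yn-3-one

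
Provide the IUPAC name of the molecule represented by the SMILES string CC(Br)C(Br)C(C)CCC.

2,3-dibromo-4-methylheptane

The longest continuous carbon chain has 7 atoms, so the parent hydride is heptane.
Choose the numbering such that the substituent locant set {2,3,4} is lower than {4,5,6} at the first point of difference.
That gives bromo groups at C-2 and C-3; a methyl group at C-4.
Prefixes are listed alphabetically: bromo, methyl.
Assembling the pieces gives 2,3-dibromo-4-methylheptane.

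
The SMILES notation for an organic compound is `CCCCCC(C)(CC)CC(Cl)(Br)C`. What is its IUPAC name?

2-bromo-2-chloro-4-ethyl-4-methylnonane

The longest continuous carbon chain has 9 atoms, so the parent hydride is nonane.
The numbering direction is chosen so that the substituent locant set {2,2,4,4} is lower than {6,6,8,8} at the first point of difference.
That gives a bromo group at C-2; a chloro group at C-2; an ethyl group at C-4; a methyl group at C-4.
Substituent prefixes are cited in alphabetical order (multiplying prefixes like di-/tri- are ignored for ordering).
The name is 2-bromo-2-chloro-4-ethyl-4-methylnonane.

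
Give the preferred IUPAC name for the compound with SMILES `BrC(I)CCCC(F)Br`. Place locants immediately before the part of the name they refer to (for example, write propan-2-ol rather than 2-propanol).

1,5-dibromo-1-fluoro-5-iodopentane

The longest continuous carbon chain has 5 atoms, so the parent hydride is pentane.
The numbering direction is chosen so that the locant sets are identical either way, so the alphabetically earlier fluoro substituent takes the lower locant (1 rather than 5).
With this numbering: bromo groups at C-1 and C-5; a fluoro group at C-1; an iodo group at C-5.
Prefixes are listed alphabetically: bromo, fluoro, iodo.
Assembling the pieces gives 1,5-dibromo-1-fluoro-5-iodopentane.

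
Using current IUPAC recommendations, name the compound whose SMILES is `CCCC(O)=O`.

butanoic acid

Counting along the main chain through the –COOH group gives 4 carbons: the parent is butane.
The principal characteristic group is a carboxylic acid (terminal –COOH), named with the suffix -oic acid.
The numbering direction is chosen so that the carboxylic acid carbon is C-1 by definition.
The name is butanoic acid.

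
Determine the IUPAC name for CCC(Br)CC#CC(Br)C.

The longest chain bearing the multiple bond is 8 carbons long (octane).
A C≡C triple bond in the chain gives the infix -yne-.
Choose the numbering such that numbering from this end puts the triple bond at C-3 rather than C-5.
With this numbering: the triple bond between C-3 and C-4; bromo groups at C-2 and C-6.
Assembling the pieces gives 2,6-dibromooct-3-yne.

2,6-dibromooct-3-yne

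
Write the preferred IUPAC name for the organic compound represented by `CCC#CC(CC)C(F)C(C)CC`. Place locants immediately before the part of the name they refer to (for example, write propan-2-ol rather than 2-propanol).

5-ethyl-6-fluoro-7-methylnon-3-yne

The longest carbon chain that includes the multiple bond has 9 carbons, so the parent hydride is nonane.
A C≡C triple bond in the chain gives the infix -yne-.
Number the chain so that numbering from this end puts the triple bond at C-3 rather than C-6.
This places the triple bond between C-3 and C-4; an ethyl group at C-5; a fluoro group at C-6; a methyl group at C-7.
Substituent prefixes are cited in alphabetical order (multiplying prefixes like di-/tri- are ignored for ordering).
Putting it together: 5-ethyl-6-fluoro-7-methylnon-3-yne.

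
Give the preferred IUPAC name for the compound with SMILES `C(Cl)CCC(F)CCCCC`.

The parent chain contains 9 carbons (nonane).
The numbering direction is chosen so that the substituent locant set {1,4} is lower than {6,9} at the first point of difference.
With this numbering: a chloro group at C-1; a fluoro group at C-4.
Substituent prefixes are cited in alphabetical order (multiplying prefixes like di-/tri- are ignored for ordering).
The name is 1-chloro-4-fluorononane.

1-chloro-4-fluorononane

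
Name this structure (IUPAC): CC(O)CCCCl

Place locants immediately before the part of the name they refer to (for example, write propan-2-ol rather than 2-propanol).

Counting along the main chain through the –OH group gives 5 carbons: the parent is pentane.
The principal characteristic group is an alcohol (–OH), named with the suffix -ol.
Number the chain so that numbering from this end puts the hydroxyl group at C-2 rather than C-4.
With this numbering: the hydroxyl at C-2; a chloro group at C-5.
Assembling the pieces gives 5-chloropentan-2-ol.

5-chloropentan-2-ol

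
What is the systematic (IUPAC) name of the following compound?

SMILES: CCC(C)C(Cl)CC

3-chloro-4-methylhexane

The parent chain contains 6 carbons (hexane).
Number the chain so that the locant sets are identical either way, so the alphabetically earlier chloro substituent takes the lower locant (3 rather than 4).
That gives a chloro group at C-3; a methyl group at C-4.
Substituent prefixes are cited in alphabetical order (multiplying prefixes like di-/tri- are ignored for ordering).
The name is 3-chloro-4-methylhexane.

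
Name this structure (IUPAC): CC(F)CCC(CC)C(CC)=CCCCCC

5,6-diethyl-2-fluorododec-6-ene

Counting along the main chain through the multiple bond gives 12 carbons: the parent is dodecane.
The chain contains a C=C double bond, so the unsaturation ending is -ene.
Choose the numbering such that the substituent locant set {2,5,6} is lower than {7,8,11} at the first point of difference.
That gives the double bond between C-6 and C-7; ethyl groups at C-5 and C-6; a fluoro group at C-2.
Prefixes are listed alphabetically: ethyl, fluoro.
Assembling the pieces gives 5,6-diethyl-2-fluorododec-6-ene.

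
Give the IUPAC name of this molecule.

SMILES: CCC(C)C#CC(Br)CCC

Counting along the main chain through the multiple bond gives 9 carbons: the parent is nonane.
The chain contains a C≡C triple bond, so the unsaturation ending is -yne.
Number the chain so that numbering from this end puts the triple bond at C-4 rather than C-5.
With this numbering: the triple bond between C-4 and C-5; a bromo group at C-6; a methyl group at C-3.
Prefixes are listed alphabetically: bromo, methyl.
The name is 6-bromo-3-methylnon-4-yne.

6-bromo-3-methylnon-4-yne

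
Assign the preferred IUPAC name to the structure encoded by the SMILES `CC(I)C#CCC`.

2-iodohex-3-yne

The longest carbon chain that includes the multiple bond has 6 carbons, so the parent hydride is hexane.
The chain contains a C≡C triple bond, so the unsaturation ending is -yne.
Number the chain so that the substituent locant set {2} is lower than {5} at the first point of difference.
With this numbering: the triple bond between C-3 and C-4; an iodo group at C-2.
The name is 2-iodohex-3-yne.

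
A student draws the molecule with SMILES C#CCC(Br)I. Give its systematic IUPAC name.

4-bromo-4-iodobut-1-yne

Counting along the main chain through the multiple bond gives 4 carbons: the parent is butane.
There is one C≡C triple bond, indicated by the ending -yne.
The numbering direction is chosen so that numbering from this end puts the triple bond at C-1 rather than C-3.
This places the triple bond between C-1 and C-2; a bromo group at C-4; an iodo group at C-4.
Prefixes are listed alphabetically: bromo, iodo.
Putting it together: 4-bromo-4-iodobut-1-yne.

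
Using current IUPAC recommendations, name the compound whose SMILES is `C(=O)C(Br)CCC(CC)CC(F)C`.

2-bromo-5-ethyl-7-fluorooctanal

The longest chain bearing the –CHO group is 8 carbons long (octane).
The highest-priority functional group is an aldehyde (terminal –CHO), so the name ends in -al.
The numbering direction is chosen so that the aldehyde carbon is C-1 by definition.
This places a bromo group at C-2; an ethyl group at C-5; a fluoro group at C-7.
The substituents are ordered alphabetically, ignoring any di-/tri- multipliers.
Putting it together: 2-bromo-5-ethyl-7-fluorooctanal.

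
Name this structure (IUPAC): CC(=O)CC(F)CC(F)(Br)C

6-bromo-4,6-difluoroheptan-2-one

The longest chain bearing the carbonyl is 7 carbons long (heptane).
A ketone (C=O on an internal carbon) is the principal characteristic group, giving the suffix -one.
The numbering direction is chosen so that numbering from this end puts the carbonyl group at C-2 rather than C-6.
With this numbering: the carbonyl at C-2; a bromo group at C-6; fluoro groups at C-4 and C-6.
Prefixes are listed alphabetically: bromo, fluoro.
Putting it together: 6-bromo-4,6-difluoroheptan-2-one.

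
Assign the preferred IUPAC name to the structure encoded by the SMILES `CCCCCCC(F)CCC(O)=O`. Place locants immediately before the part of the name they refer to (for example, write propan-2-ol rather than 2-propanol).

4-fluorodecanoic acid

Counting along the main chain through the –COOH group gives 10 carbons: the parent is decane.
A carboxylic acid (terminal –COOH) is the principal characteristic group, giving the suffix -oic acid.
Number the chain so that the carboxylic acid carbon is C-1 by definition.
With this numbering: a fluoro group at C-4.
Assembling the pieces gives 4-fluorodecanoic acid.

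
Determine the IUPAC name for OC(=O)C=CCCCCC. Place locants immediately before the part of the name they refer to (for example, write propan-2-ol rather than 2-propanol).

oct-2-enoic acid

The longest chain bearing the –COOH group and the multiple bond is 8 carbons long (octane).
The highest-priority functional group is a carboxylic acid (terminal –COOH), so the name ends in -oic acid.
A C=C double bond in the chain gives the infix -ene-.
Number the chain so that the carboxylic acid carbon is C-1 by definition.
That gives the double bond between C-2 and C-3.
Putting it together: oct-2-enoic acid.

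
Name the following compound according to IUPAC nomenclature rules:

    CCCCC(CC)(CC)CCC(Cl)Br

1-bromo-1-chloro-4,4-diethyloctane

The parent chain contains 8 carbons (octane).
Number the chain so that the substituent locant set {1,1,4,4} is lower than {5,5,8,8} at the first point of difference.
That gives a bromo group at C-1; a chloro group at C-1; two ethyl groups at C-4.
Substituent prefixes are cited in alphabetical order (multiplying prefixes like di-/tri- are ignored for ordering).
The name is 1-bromo-1-chloro-4,4-diethyloctane.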